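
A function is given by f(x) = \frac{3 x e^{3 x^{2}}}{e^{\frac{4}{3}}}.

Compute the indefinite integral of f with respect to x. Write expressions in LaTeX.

F(x) = \frac{e^{3 x^{2} - \frac{4}{3}}}{2} + C

The substitution u = 3 x^{2} - \frac{4}{3} works: f is exactly (dF/du)*(du/dx) for that inner function.
Check: d/dx[\frac{e^{3 x^{2} - \frac{4}{3}}}{2}] = \frac{3 x e^{3 x^{2}}}{e^{\frac{4}{3}}} = f(x).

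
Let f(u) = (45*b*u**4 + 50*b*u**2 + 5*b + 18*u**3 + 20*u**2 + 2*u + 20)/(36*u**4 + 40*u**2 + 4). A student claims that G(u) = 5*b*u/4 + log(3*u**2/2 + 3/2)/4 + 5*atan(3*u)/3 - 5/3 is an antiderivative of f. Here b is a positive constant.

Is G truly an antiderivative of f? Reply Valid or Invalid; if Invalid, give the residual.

d/du[G] = (45*b*u**4 + 50*b*u**2 + 5*b + 18*u**3 + 20*u**2 + 2*u + 20)/(36*u**4 + 40*u**2 + 4)
This equals f(u) exactly, so the claim holds.

Valid. The derivative of G reproduces f.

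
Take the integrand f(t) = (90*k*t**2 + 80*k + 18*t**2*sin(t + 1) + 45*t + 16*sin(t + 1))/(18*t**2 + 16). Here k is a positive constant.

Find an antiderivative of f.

An antiderivative is F(t) = 5*k*t + 5*log(3*t**2/2 + 4/3)/4 - cos(t + 1).

Since d/dt undoes antidifferentiation here, F'(t) = f(t) is required of F(t).
Check: d/dt[5*k*t + 5*log(3*t**2/2 + 4/3)/4 - cos(t + 1)] = (90*k*t**2 + 80*k + 18*t**2*sin(t + 1) + 45*t + 16*sin(t + 1))/(18*t**2 + 16) = f(t).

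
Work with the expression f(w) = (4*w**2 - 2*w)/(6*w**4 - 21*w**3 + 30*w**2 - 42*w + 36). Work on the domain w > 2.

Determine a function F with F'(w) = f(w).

An antiderivative is F(w) = 2*log(w - 2)/3 - 8*log(w - 3/2)/17 - 5*log(w**2 + 2)/51 + sqrt(2)*atan(sqrt(2)*w/2)/51.

Factor the denominator (3*(w - 2)*(2*w - 3)*(w**2 + 2)) and decompose: f = -2*(5*w - 1)/(51*(w**2 + 2)) - 16/(17*(2*w - 3)) + 2/(3*(w - 2)); each piece integrates to a log, atan, or power term.
Check: d/dw[2*log(w - 2)/3 - 8*log(w - 3/2)/17 - 5*log(w**2 + 2)/51 + sqrt(2)*atan(sqrt(2)*w/2)/51] = (4*w**2 - 2*w)/(6*w**4 - 21*w**3 + 30*w**2 - 42*w + 36) = f(w).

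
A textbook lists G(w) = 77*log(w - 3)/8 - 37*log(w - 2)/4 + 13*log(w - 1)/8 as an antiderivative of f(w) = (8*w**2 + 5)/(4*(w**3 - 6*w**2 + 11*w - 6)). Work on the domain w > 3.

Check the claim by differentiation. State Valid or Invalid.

d/dw[G] = (8*w**2 + 5)/(4*w**3 - 24*w**2 + 44*w - 24)
This equals f(w) exactly, so the claim holds.

Valid - differentiating G returns exactly f.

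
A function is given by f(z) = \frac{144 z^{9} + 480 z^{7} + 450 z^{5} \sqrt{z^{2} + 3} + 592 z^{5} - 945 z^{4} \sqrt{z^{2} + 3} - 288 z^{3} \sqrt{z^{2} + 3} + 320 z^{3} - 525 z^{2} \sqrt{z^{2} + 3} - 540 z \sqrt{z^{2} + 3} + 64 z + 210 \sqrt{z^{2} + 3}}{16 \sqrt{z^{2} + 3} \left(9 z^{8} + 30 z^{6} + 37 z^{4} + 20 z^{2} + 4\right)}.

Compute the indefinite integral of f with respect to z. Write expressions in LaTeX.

F(z) = \frac{\left(- \frac{5 z}{2} - \frac{1}{2}\right) \left(\frac{5 z}{4} - 2\right)}{\left(z^{2} + \frac{2}{3}\right) \left(2 z^{2} + 2\right)} + \sqrt{z^{2} + 3} + C

Recover f(z) by differentiating a candidate F(z); any mismatch rules it out.
Check: d/dz[\frac{\left(- \frac{5 z}{2} - \frac{1}{2}\right) \left(\frac{5 z}{4} - 2\right)}{\left(z^{2} + \frac{2}{3}\right) \left(2 z^{2} + 2\right)} + \sqrt{z^{2} + 3}] = \frac{144 z^{9} + 480 z^{7} + 450 z^{5} \sqrt{z^{2} + 3} + 592 z^{5} - 945 z^{4} \sqrt{z^{2} + 3} - 288 z^{3} \sqrt{z^{2} + 3} + 320 z^{3} - 525 z^{2} \sqrt{z^{2} + 3} - 540 z \sqrt{z^{2} + 3} + 64 z + 210 \sqrt{z^{2} + 3}}{144 z^{8} \sqrt{z^{2} + 3} + 480 z^{6} \sqrt{z^{2} + 3} + 592 z^{4} \sqrt{z^{2} + 3} + 320 z^{2} \sqrt{z^{2} + 3} + 64 \sqrt{z^{2} + 3}}, which equals f(z).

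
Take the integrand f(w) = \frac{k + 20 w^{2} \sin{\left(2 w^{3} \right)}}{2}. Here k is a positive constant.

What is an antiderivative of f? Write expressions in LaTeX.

For F(w) to be correct the identity F'(w) - f(w) = 0 must hold.
Check: d/dw[\frac{k w}{2} - \frac{5 \cos{\left(2 w^{3} \right)}}{3}] = \frac{k}{2} + 10 w^{2} \sin{\left(2 w^{3} \right)}, which equals f(w).

An antiderivative is F(w) = \frac{k w}{2} - \frac{5 \cos{\left(2 w^{3} \right)}}{3}.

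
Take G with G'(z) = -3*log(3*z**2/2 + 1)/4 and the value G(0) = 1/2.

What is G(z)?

The proposed G(z) is checked by its d/dz: the result must match the given G'(z).
A general antiderivative is -3*z*log(3*z**2/2 + 1)/4 + 3*z/2 - sqrt(6)*atan(sqrt(6)*z/2)/2 + C.
The condition gives C = 1/2 - (0) = 1/2.
So G(z) = -(3*z*log(3*z**2/2 + 1) - 6*z + 2*sqrt(6)*atan(sqrt(6)*z/2) - 2)/4.
Check: d/dz[-(3*z*log(3*z**2/2 + 1) - 6*z + 2*sqrt(6)*atan(sqrt(6)*z/2) - 2)/4] = -3*log(3*z**2/2 + 1)/4 = G'(z).

G(z) = -(3*z*log(3*z**2/2 + 1) - 6*z + 2*sqrt(6)*atan(sqrt(6)*z/2) - 2)/4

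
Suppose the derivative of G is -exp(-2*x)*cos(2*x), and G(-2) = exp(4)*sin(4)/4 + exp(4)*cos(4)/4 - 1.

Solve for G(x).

A candidate passes only if d/dx[G] lands on the given G'(x) exactly.
A general antiderivative is -exp(-2*x)*sin(2*x)/4 + exp(-2*x)*cos(2*x)/4 + C.
The condition gives C = exp(4)*sin(4)/4 + exp(4)*cos(4)/4 - 1 - (exp(4)*sin(4)/4 + exp(4)*cos(4)/4) = -1.
So G(x) = -1 - exp(-2*x)*sin(2*x)/4 + exp(-2*x)*cos(2*x)/4.
Check: d/dx[-1 - exp(-2*x)*sin(2*x)/4 + exp(-2*x)*cos(2*x)/4] = -exp(-2*x)*cos(2*x) = G'(x).

G(x) = -1 - exp(-2*x)*sin(2*x)/4 + exp(-2*x)*cos(2*x)/4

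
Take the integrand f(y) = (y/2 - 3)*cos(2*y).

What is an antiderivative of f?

A candidate is checked by its d/dy: the result must match f(y).
Check: d/dy[y*sin(2*y)/4 - 3*sin(2*y)/2 + cos(2*y)/8] = y*cos(2*y)/2 - 3*cos(2*y), which equals f(y).

An antiderivative is F(y) = y*sin(2*y)/4 - 3*sin(2*y)/2 + cos(2*y)/8.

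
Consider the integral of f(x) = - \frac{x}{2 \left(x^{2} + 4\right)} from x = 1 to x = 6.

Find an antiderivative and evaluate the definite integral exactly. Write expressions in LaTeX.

Antiderivative: F(x) = - \frac{\log{\left(x^{2} + 4 \right)}}{4}; value = - \frac{\log{\left(40 \right)}}{4} + \frac{\log{\left(5 \right)}}{4}

f matches the chain-rule pattern g'(h)*h' with inner function h(x) = x^{2} + 4; substituting u = h(x) collapses the integral.
F(x) = - \frac{\log{\left(x^{2} + 4 \right)}}{4} is an antiderivative of f.
Check: d/dx[- \frac{\log{\left(x^{2} + 4 \right)}}{4}] = - \frac{x}{2 x^{2} + 8}, which equals f(x).
F(6) = - \frac{\log{\left(40 \right)}}{4}; F(1) = - \frac{\log{\left(5 \right)}}{4}.
Integral = F(6) - F(1) = - \frac{\log{\left(40 \right)}}{4} + \frac{\log{\left(5 \right)}}{4}.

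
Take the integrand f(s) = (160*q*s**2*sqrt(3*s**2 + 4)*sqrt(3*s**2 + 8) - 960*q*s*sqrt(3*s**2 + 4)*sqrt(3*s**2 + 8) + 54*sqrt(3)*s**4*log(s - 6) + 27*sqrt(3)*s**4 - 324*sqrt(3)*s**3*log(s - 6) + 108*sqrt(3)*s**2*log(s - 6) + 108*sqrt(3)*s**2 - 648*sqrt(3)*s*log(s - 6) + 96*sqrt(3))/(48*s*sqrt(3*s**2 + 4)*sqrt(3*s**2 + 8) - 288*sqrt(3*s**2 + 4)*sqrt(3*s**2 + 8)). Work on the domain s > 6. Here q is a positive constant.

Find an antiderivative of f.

An antiderivative is F(s) = (80*q*s**2 + 3*sqrt(3)*sqrt(3*s**2 + 4)*sqrt(3*s**2 + 8)*log(s - 6))/48.

A candidate is checked by its d/ds: the result must match f(s).
Check: d/ds[(80*q*s**2 + 3*sqrt(3)*sqrt(3*s**2 + 4)*sqrt(3*s**2 + 8)*log(s - 6))/48] = (160*q*s**2*sqrt(3*s**2 + 4)*sqrt(3*s**2 + 8) - 960*q*s*sqrt(3*s**2 + 4)*sqrt(3*s**2 + 8) + 54*sqrt(3)*s**4*log(s - 6) + 27*sqrt(3)*s**4 - 324*sqrt(3)*s**3*log(s - 6) + 108*sqrt(3)*s**2*log(s - 6) + 108*sqrt(3)*s**2 - 648*sqrt(3)*s*log(s - 6) + 96*sqrt(3))/(48*s*sqrt(3*s**2 + 4)*sqrt(3*s**2 + 8) - 288*sqrt(3*s**2 + 4)*sqrt(3*s**2 + 8)) = f(s).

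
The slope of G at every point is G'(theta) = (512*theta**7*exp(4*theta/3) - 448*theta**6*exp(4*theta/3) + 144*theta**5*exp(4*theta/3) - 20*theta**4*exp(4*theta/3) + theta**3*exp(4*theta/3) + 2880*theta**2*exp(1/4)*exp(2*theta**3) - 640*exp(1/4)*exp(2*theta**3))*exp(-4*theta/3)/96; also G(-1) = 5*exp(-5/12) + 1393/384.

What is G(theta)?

G(theta) = (theta**4*(4*theta - 1)**4 + 1920*exp(2*theta**3 - 4*theta/3 + 1/4) + 768)/384

Recover the given G'(theta) by differentiating a candidate G(theta); any mismatch rules it out.
A general antiderivative is 2*(theta**2 - theta/4)**4/3 + 5*exp(2*theta**3 - 4*theta/3 + 1/4) + C.
The condition gives C = 5*exp(-5/12) + 1393/384 - (625/384 + 5*exp(-5/12)) = 2.
So G(theta) = (theta**4*(4*theta - 1)**4 + 1920*exp(2*theta**3 - 4*theta/3 + 1/4) + 768)/384.
Check: d/dtheta[(theta**4*(4*theta - 1)**4 + 1920*exp(2*theta**3 - 4*theta/3 + 1/4) + 768)/384] = 16*theta**7/3 - 14*theta**6/3 + 3*theta**5/2 - 5*theta**4/24 + theta**3/96 + 30*theta**2*exp(1/4)*exp(-4*theta/3)*exp(2*theta**3) - 20*exp(1/4)*exp(-4*theta/3)*exp(2*theta**3)/3, which equals G'(theta).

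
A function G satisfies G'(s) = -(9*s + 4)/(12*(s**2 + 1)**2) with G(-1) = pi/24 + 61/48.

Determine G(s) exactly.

G(s) = (-4*s**2*atan(s) + 24*s**2 - 4*s - 4*atan(s) + 33)/(24*s**2 + 24)

Differentiate the proposed G(s) back; it has to land on the given G'(s).
A general antiderivative is -(4*s - 9)/(24*s**2 + 24) - atan(s)/6 + C.
The condition gives C = pi/24 + 61/48 - (pi/24 + 13/48) = 1.
So G(s) = (-4*s**2*atan(s) + 24*s**2 - 4*s - 4*atan(s) + 33)/(24*s**2 + 24).
Check: d/ds[(-4*s**2*atan(s) + 24*s**2 - 4*s - 4*atan(s) + 33)/(24*s**2 + 24)] = (-9*s - 4)/(12*s**4 + 24*s**2 + 12), which equals G'(s).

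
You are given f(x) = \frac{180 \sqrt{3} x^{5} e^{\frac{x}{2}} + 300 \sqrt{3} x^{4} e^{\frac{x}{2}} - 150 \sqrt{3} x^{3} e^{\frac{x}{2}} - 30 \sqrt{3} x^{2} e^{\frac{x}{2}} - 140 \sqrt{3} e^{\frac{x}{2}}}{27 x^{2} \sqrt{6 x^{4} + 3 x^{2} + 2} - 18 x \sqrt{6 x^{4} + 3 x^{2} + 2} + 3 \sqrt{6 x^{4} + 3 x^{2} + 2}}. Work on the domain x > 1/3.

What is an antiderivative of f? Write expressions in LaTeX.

An antiderivative is F(x) = \frac{20 \sqrt{3} \sqrt{6 x^{4} + 3 x^{2} + 2} e^{\frac{x}{2}}}{3 \left(3 x - 1\right)}.

Since d/dx undoes antidifferentiation here, F'(x) = f(x) is required of F(x).
Check: d/dx[\frac{20 \sqrt{3} \sqrt{6 x^{4} + 3 x^{2} + 2} e^{\frac{x}{2}}}{3 \left(3 x - 1\right)}] = \frac{180 \sqrt{3} x^{5} e^{\frac{x}{2}} + 300 \sqrt{3} x^{4} e^{\frac{x}{2}} - 150 \sqrt{3} x^{3} e^{\frac{x}{2}} - 30 \sqrt{3} x^{2} e^{\frac{x}{2}} - 140 \sqrt{3} e^{\frac{x}{2}}}{27 x^{2} \sqrt{6 x^{4} + 3 x^{2} + 2} - 18 x \sqrt{6 x^{4} + 3 x^{2} + 2} + 3 \sqrt{6 x^{4} + 3 x^{2} + 2}} = f(x).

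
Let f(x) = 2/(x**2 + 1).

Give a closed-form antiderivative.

An antiderivative is F(x) = 2*atan(x).

Any candidate F(x) must reproduce f(x) exactly when differentiated.
Check: d/dx[2*atan(x)] = 2/(x**2 + 1) = f(x).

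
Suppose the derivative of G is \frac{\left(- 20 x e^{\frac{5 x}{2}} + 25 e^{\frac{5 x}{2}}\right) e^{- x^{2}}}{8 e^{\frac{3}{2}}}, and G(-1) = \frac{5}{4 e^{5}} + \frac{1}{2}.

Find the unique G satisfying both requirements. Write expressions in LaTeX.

G(x) = \frac{5 e^{\frac{5 x}{2}} e^{- x^{2}}}{4 e^{\frac{3}{2}}} + \frac{1}{2}

G'(x) matches the chain-rule pattern g'(h)*h' with inner function h(x) = - x^{2} + \frac{5 x}{2} - \frac{3}{2}; substituting u = h(x) collapses the integral.
A general antiderivative is \frac{5 e^{- x^{2} + \frac{5 x}{2} - \frac{3}{2}}}{4} + C.
The condition gives C = \frac{5}{4 e^{5}} + \frac{1}{2} - (\frac{5}{4 e^{5}}) = \frac{1}{2}.
So G(x) = \frac{5 e^{\frac{5 x}{2}} e^{- x^{2}}}{4 e^{\frac{3}{2}}} + \frac{1}{2}.
Check: d/dx[\frac{5 e^{\frac{5 x}{2}} e^{- x^{2}}}{4 e^{\frac{3}{2}}} + \frac{1}{2}] = \frac{\left(- 20 x e^{\frac{5 x}{2}} + 25 e^{\frac{5 x}{2}}\right) e^{- x^{2}}}{8 e^{\frac{3}{2}}} = G'(x).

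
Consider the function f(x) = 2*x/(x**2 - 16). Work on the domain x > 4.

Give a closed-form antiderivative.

An antiderivative is F(x) = log(x**2 - 16).

Factor the denominator ((x - 4)*(x + 4)) and decompose: f = 1/(x + 4) + 1/(x - 4); each piece integrates to a log, atan, or power term.
Check: d/dx[log(x**2 - 16)] = 2*x/(x**2 - 16) = f(x).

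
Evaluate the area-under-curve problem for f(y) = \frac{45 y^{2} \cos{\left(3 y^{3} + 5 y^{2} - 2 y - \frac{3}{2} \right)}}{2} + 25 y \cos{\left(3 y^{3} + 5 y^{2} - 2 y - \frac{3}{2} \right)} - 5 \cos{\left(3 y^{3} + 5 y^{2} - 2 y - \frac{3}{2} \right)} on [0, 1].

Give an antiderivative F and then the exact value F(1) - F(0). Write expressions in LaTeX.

Antiderivative: F(y) = \frac{5 \sin{\left(3 y^{3} + 5 y^{2} - 2 y - \frac{3}{2} \right)}}{2}; value = \frac{5 \sin{\left(\frac{9}{2} \right)}}{2} + \frac{5 \sin{\left(\frac{3}{2} \right)}}{2}

The substitution u = 3 y^{3} + 5 y^{2} - 2 y - \frac{3}{2} works: f is exactly (dF/du)*(du/dy) for that inner function.
F(y) = \frac{5 \sin{\left(3 y^{3} + 5 y^{2} - 2 y - \frac{3}{2} \right)}}{2} is an antiderivative of f.
Check: d/dy[\frac{5 \sin{\left(3 y^{3} + 5 y^{2} - 2 y - \frac{3}{2} \right)}}{2}] = \frac{45 y^{2} \cos{\left(3 y^{3} + 5 y^{2} - 2 y - \frac{3}{2} \right)}}{2} + 25 y \cos{\left(3 y^{3} + 5 y^{2} - 2 y - \frac{3}{2} \right)} - 5 \cos{\left(3 y^{3} + 5 y^{2} - 2 y - \frac{3}{2} \right)} = f(y).
F(1) = \frac{5 \sin{\left(\frac{9}{2} \right)}}{2}; F(0) = - \frac{5 \sin{\left(\frac{3}{2} \right)}}{2}.
Integral = F(1) - F(0) = \frac{5 \sin{\left(\frac{9}{2} \right)}}{2} + \frac{5 \sin{\left(\frac{3}{2} \right)}}{2}.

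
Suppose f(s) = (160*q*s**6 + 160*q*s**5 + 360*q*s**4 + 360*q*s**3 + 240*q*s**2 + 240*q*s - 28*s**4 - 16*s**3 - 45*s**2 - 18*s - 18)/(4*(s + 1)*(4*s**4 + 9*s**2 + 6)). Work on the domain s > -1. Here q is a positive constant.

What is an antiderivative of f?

A candidate is checked by its d/ds: the result must match f(s).
Check: d/ds[5*q*s**2 - 3*log(2*s + 2)/4 - log(2*s**4/3 + 3*s**2/2 + 1)/4] = (160*q*s**6 + 160*q*s**5 + 360*q*s**4 + 360*q*s**3 + 240*q*s**2 + 240*q*s - 28*s**4 - 16*s**3 - 45*s**2 - 18*s - 18)/(16*s**5 + 16*s**4 + 36*s**3 + 36*s**2 + 24*s + 24), which equals f(s).

An antiderivative is F(s) = 5*q*s**2 - 3*log(2*s + 2)/4 - log(2*s**4/3 + 3*s**2/2 + 1)/4.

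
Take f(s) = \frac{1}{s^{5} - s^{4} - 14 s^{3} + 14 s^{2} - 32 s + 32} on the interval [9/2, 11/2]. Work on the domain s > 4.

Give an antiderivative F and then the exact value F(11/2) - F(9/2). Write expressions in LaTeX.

The denominator factors as \left(s - 4\right) \left(s - 1\right) \left(s + 4\right) \left(s^{2} + 2\right); partial fractions split f into directly integrable pieces: \frac{s + 1}{54 \left(s^{2} + 2\right)} + \frac{1}{720 \left(s + 4\right)} - \frac{1}{45 \left(s - 1\right)} + \frac{1}{432 \left(s - 4\right)}.
F(s) = \frac{\log{\left(s - 4 \right)}}{432} - \frac{\log{\left(s - 1 \right)}}{45} + \frac{\log{\left(s + 4 \right)}}{720} + \frac{\log{\left(s^{2} + 2 \right)}}{108} + \frac{\sqrt{2} \operatorname{atan}{\left(\frac{\sqrt{2} s}{2} \right)}}{108} is an antiderivative of f.
Check: d/ds[\frac{\log{\left(s - 4 \right)}}{432} - \frac{\log{\left(s - 1 \right)}}{45} + \frac{\log{\left(s + 4 \right)}}{720} + \frac{\log{\left(s^{2} + 2 \right)}}{108} + \frac{\sqrt{2} \operatorname{atan}{\left(\frac{\sqrt{2} s}{2} \right)}}{108}] = \frac{1}{s^{5} - s^{4} - 14 s^{3} + 14 s^{2} - 32 s + 32} = f(s).
F(11/2) = - \frac{\log{\left(\frac{9}{2} \right)}}{45} + \frac{\log{\left(\frac{3}{2} \right)}}{432} + \frac{\log{\left(\frac{19}{2} \right)}}{720} + \frac{\sqrt{2} \operatorname{atan}{\left(\frac{11 \sqrt{2}}{4} \right)}}{108} + \frac{\log{\left(\frac{129}{4} \right)}}{108}; F(9/2) = - \frac{\log{\left(\frac{7}{2} \right)}}{45} - \frac{\log{\left(2 \right)}}{432} + \frac{\log{\left(\frac{17}{2} \right)}}{720} + \frac{\sqrt{2} \operatorname{atan}{\left(\frac{9 \sqrt{2}}{4} \right)}}{108} + \frac{\log{\left(\frac{89}{4} \right)}}{108}.
Integral = F(11/2) - F(9/2) = - \frac{\log{\left(\frac{9}{2} \right)}}{45} - \frac{\log{\left(\frac{89}{4} \right)}}{108} - \frac{\sqrt{2} \operatorname{atan}{\left(\frac{9 \sqrt{2}}{4} \right)}}{108} - \frac{\log{\left(\frac{17}{2} \right)}}{720} + \frac{\log{\left(\frac{3}{2} \right)}}{432} + \frac{\log{\left(2 \right)}}{432} + \frac{\log{\left(\frac{19}{2} \right)}}{720} + \frac{\sqrt{2} \operatorname{atan}{\left(\frac{11 \sqrt{2}}{4} \right)}}{108} + \frac{\log{\left(\frac{7}{2} \right)}}{45} + \frac{\log{\left(\frac{129}{4} \right)}}{108}.

Antiderivative: F(s) = \frac{\log{\left(s - 4 \right)}}{432} - \frac{\log{\left(s - 1 \right)}}{45} + \frac{\log{\left(s + 4 \right)}}{720} + \frac{\log{\left(s^{2} + 2 \right)}}{108} + \frac{\sqrt{2} \operatorname{atan}{\left(\frac{\sqrt{2} s}{2} \right)}}{108}; value = - \frac{\log{\left(\frac{9}{2} \right)}}{45} - \frac{\log{\left(\frac{89}{4} \right)}}{108} - \frac{\sqrt{2} \operatorname{atan}{\left(\frac{9 \sqrt{2}}{4} \right)}}{108} - \frac{\log{\left(\frac{17}{2} \right)}}{720} + \frac{\log{\left(\frac{3}{2} \right)}}{432} + \frac{\log{\left(2 \right)}}{432} + \frac{\log{\left(\frac{19}{2} \right)}}{720} + \frac{\sqrt{2} \operatorname{atan}{\left(\frac{11 \sqrt{2}}{4} \right)}}{108} + \frac{\log{\left(\frac{7}{2} \right)}}{45} + \frac{\log{\left(\frac{129}{4} \right)}}{108}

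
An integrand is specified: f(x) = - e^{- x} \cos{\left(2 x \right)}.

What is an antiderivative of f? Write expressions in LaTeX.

An antiderivative is F(x) = - \frac{2 e^{- x} \sin{\left(2 x \right)}}{5} + \frac{e^{- x} \cos{\left(2 x \right)}}{5}.

A candidate is checked by its d/dx: the result must match f(x).
Check: d/dx[- \frac{2 e^{- x} \sin{\left(2 x \right)}}{5} + \frac{e^{- x} \cos{\left(2 x \right)}}{5}] = - e^{- x} \cos{\left(2 x \right)} = f(x).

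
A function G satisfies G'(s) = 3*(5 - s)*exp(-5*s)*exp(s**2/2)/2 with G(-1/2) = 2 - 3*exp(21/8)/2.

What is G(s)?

The substitution u = s**2/2 - 5*s works: G'(s) is exactly (dG/du)*(du/ds) for that inner function.
A general antiderivative is -3*exp(s**2/2 - 5*s)/2 + C.
The condition gives C = 2 - 3*exp(21/8)/2 - (-3*exp(21/8)/2) = 2.
So G(s) = 2 - 3*exp(-5*s)*exp(s**2/2)/2.
Check: d/ds[2 - 3*exp(-5*s)*exp(s**2/2)/2] = (-3*s*exp(s**2/2) + 15*exp(s**2/2))*exp(-5*s)/2, which equals G'(s).

G(s) = 2 - 3*exp(-5*s)*exp(s**2/2)/2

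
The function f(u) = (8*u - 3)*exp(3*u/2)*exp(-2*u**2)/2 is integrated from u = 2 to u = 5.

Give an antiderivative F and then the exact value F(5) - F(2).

Antiderivative: F(u) = -exp(3*u/2)*exp(-2*u**2); value = -exp(-85/2) + exp(-5)

The substitution w = -2*u**2 + 3*u/2 works: f is exactly (dF/dw)*(dw/du) for that inner function.
F(u) = -exp(3*u/2)*exp(-2*u**2) is an antiderivative of f.
Check: d/du[-exp(3*u/2)*exp(-2*u**2)] = (8*u*exp(3*u/2) - 3*exp(3*u/2))*exp(-2*u**2)/2, which equals f(u).
F(5) = -exp(-85/2); F(2) = -exp(-5).
Integral = F(5) - F(2) = -exp(-85/2) + exp(-5).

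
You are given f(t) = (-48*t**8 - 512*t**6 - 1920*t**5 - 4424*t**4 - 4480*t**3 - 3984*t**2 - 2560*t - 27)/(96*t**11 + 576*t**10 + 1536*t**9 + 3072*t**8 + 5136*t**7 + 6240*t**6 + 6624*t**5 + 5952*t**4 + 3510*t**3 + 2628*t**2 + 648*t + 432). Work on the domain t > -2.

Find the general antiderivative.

F(t) = 5/(3*(2*t**4 + 4*t**2 + 3/2)) + (2*t + 4)**(-2) + C

A candidate is checked by its d/dt: the result must match f(t).
Check: d/dt[5/(3*(2*t**4 + 4*t**2 + 3/2)) + (2*t + 4)**(-2)] = (-48*t**8 - 512*t**6 - 1920*t**5 - 4424*t**4 - 4480*t**3 - 3984*t**2 - 2560*t - 27)/(96*t**11 + 576*t**10 + 1536*t**9 + 3072*t**8 + 5136*t**7 + 6240*t**6 + 6624*t**5 + 5952*t**4 + 3510*t**3 + 2628*t**2 + 648*t + 432) = f(t).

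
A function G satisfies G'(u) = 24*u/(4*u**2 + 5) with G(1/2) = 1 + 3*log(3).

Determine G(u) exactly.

G(u) = 3*log(2*u**2 + 5/2) + 1

The substitution w = 2*u**2 + 5/2 works: G'(u) is exactly (dG/dw)*(dw/du) for that inner function.
A general antiderivative is 3*log(2*u**2 + 5/2) + C.
The condition gives C = 1 + 3*log(3) - (3*log(3)) = 1.
So G(u) = 3*log(2*u**2 + 5/2) + 1.
Check: d/du[3*log(2*u**2 + 5/2) + 1] = 24*u/(4*u**2 + 5) = G'(u).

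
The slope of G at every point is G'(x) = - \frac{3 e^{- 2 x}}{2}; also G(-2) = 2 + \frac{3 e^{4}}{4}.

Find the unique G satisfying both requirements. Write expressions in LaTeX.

A first test for any G(x): its x-derivative must equal the given G'(x).
A general antiderivative is \frac{3 e^{- 2 x}}{4} + C.
The condition gives C = 2 + \frac{3 e^{4}}{4} - (\frac{3 e^{4}}{4}) = 2.
So G(x) = \frac{\left(8 e^{2 x} + 3\right) e^{- 2 x}}{4}.
Check: d/dx[\frac{\left(8 e^{2 x} + 3\right) e^{- 2 x}}{4}] = - \frac{3 e^{- 2 x}}{2} = G'(x).

G(x) = \frac{\left(8 e^{2 x} + 3\right) e^{- 2 x}}{4}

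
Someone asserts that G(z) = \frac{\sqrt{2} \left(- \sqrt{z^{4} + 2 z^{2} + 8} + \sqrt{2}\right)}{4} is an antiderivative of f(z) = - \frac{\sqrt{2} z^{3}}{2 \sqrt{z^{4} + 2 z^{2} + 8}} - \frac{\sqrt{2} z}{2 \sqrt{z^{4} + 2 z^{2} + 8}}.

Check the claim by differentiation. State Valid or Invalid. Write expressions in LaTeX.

Valid: G'(z) = f(z).

d/dz[G] = \frac{- \sqrt{2} z^{3} - \sqrt{2} z}{2 \sqrt{z^{4} + 2 z^{2} + 8}}
This equals f(z) exactly, so the claim holds.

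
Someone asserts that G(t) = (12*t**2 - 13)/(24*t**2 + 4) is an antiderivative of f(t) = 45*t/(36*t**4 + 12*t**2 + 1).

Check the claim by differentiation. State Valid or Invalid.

d/dt[G] = 45*t/(36*t**4 + 12*t**2 + 1)
This equals f(t) exactly, so the claim holds.

Valid. The derivative of G reproduces f.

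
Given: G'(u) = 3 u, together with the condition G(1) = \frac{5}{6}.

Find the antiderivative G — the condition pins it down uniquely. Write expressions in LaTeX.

A first test for any G(u): its u-derivative must equal the given G'(u).
A general antiderivative is \frac{3 u^{2}}{2} + \frac{1}{3} + C.
The condition gives C = \frac{5}{6} - (\frac{11}{6}) = -1.
So G(u) = \frac{3 u^{2}}{2} - \frac{2}{3}.
Check: d/du[\frac{3 u^{2}}{2} - \frac{2}{3}] = 3 u = G'(u).

G(u) = \frac{3 u^{2}}{2} - \frac{2}{3}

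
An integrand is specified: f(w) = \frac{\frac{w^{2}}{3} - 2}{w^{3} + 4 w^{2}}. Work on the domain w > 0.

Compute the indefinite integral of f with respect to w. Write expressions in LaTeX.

Factor the denominator (3 w^{2} \left(w + 4\right)) and decompose: f = \frac{5}{24 \left(w + 4\right)} + \frac{1}{8 w} - \frac{1}{2 w^{2}}; each piece integrates to a log, atan, or power term.
Check: d/dw[\frac{3 w \log{\left(w \right)} + 5 w \log{\left(w + 4 \right)} + 12}{24 w}] = \frac{w^{2} - 6}{3 w^{3} + 12 w^{2}}, which equals f(w).

F(w) = \frac{3 w \log{\left(w \right)} + 5 w \log{\left(w + 4 \right)} + 12}{24 w} + C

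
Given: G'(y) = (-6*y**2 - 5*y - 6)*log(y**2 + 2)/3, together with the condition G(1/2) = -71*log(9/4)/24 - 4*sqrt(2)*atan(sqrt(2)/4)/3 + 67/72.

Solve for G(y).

G(y) = -(12*y**3*log(y**2 + 2) - 8*y**3 + 15*y**2*log(y**2 + 2) - 15*y**2 + 36*y*log(y**2 + 2) - 24*y + 30*log(y**2 + 2) + 24*sqrt(2)*atan(sqrt(2)*y/2))/18

The proposed G(y) is checked by its d/dy: the result must match the given G'(y).
A general antiderivative is 4*y**3/9 + 5*y**2/6 + 4*y/3 + (-2*y**3/3 - 5*y**2/6 - 2*y)*log(y**2 + 2) - 5*log(y**2 + 2)/3 - 4*sqrt(2)*atan(sqrt(2)*y/2)/3 + C.
The condition gives C = -71*log(9/4)/24 - 4*sqrt(2)*atan(sqrt(2)/4)/3 + 67/72 - (-71*log(9/4)/24 - 4*sqrt(2)*atan(sqrt(2)/4)/3 + 67/72) = 0.
So G(y) = -(12*y**3*log(y**2 + 2) - 8*y**3 + 15*y**2*log(y**2 + 2) - 15*y**2 + 36*y*log(y**2 + 2) - 24*y + 30*log(y**2 + 2) + 24*sqrt(2)*atan(sqrt(2)*y/2))/18.
Check: d/dy[-(12*y**3*log(y**2 + 2) - 8*y**3 + 15*y**2*log(y**2 + 2) - 15*y**2 + 36*y*log(y**2 + 2) - 24*y + 30*log(y**2 + 2) + 24*sqrt(2)*atan(sqrt(2)*y/2))/18] = -2*y**2*log(y**2 + 2) - 5*y*log(y**2 + 2)/3 - 2*log(y**2 + 2), which equals G'(y).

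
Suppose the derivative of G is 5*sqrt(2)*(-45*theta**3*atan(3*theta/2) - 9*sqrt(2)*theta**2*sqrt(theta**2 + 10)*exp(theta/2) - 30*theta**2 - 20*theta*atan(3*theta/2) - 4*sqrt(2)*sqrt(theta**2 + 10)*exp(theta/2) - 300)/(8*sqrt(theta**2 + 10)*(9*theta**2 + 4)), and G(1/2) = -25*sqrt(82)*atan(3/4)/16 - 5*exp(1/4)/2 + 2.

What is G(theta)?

G(theta) = sqrt(2)*(-25*sqrt(theta**2 + 10)*atan(3*theta/2) - 10*sqrt(2)*exp(theta/2) + 8*sqrt(2))/8

A first test for any G(theta): its theta-derivative must equal the given G'(theta).
A general antiderivative is -25*sqrt(theta**2/2 + 5)*atan(3*theta/2)/4 - 5*exp(theta/2)/2 + C.
The condition gives C = -25*sqrt(82)*atan(3/4)/16 - 5*exp(1/4)/2 + 2 - (-25*sqrt(82)*atan(3/4)/16 - 5*exp(1/4)/2) = 2.
So G(theta) = sqrt(2)*(-25*sqrt(theta**2 + 10)*atan(3*theta/2) - 10*sqrt(2)*exp(theta/2) + 8*sqrt(2))/8.
Check: d/dtheta[sqrt(2)*(-25*sqrt(theta**2 + 10)*atan(3*theta/2) - 10*sqrt(2)*exp(theta/2) + 8*sqrt(2))/8] = (-225*sqrt(2)*theta**3*atan(3*theta/2) - 90*theta**2*sqrt(theta**2 + 10)*exp(theta/2) - 150*sqrt(2)*theta**2 - 100*sqrt(2)*theta*atan(3*theta/2) - 40*sqrt(theta**2 + 10)*exp(theta/2) - 1500*sqrt(2))/(72*theta**2*sqrt(theta**2 + 10) + 32*sqrt(theta**2 + 10)), which equals G'(theta).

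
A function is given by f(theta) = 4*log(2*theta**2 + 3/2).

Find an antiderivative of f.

An antiderivative is F(theta) = 4*(theta*log(2*theta**2 + 3/2) - 2*theta + sqrt(3)*atan(2*sqrt(3)*theta/3)).

A candidate is checked by its d/dtheta: the result must match f(theta).
Check: d/dtheta[4*(theta*log(2*theta**2 + 3/2) - 2*theta + sqrt(3)*atan(2*sqrt(3)*theta/3))] = 4*log(2*theta**2 + 3/2) = f(theta).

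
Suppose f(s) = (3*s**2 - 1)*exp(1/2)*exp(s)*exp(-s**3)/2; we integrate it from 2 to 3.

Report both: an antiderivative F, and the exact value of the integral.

Antiderivative: F(s) = -exp(1/2)*exp(s)*exp(-s**3)/2; value = -exp(-47/2)/2 + exp(-11/2)/2

The substitution u = -s**3 + s + 1/2 works: f is exactly (dF/du)*(du/ds) for that inner function.
F(s) = -exp(1/2)*exp(s)*exp(-s**3)/2 is an antiderivative of f.
Check: d/ds[-exp(1/2)*exp(s)*exp(-s**3)/2] = (3*s**2*exp(1/2)*exp(s) - exp(1/2)*exp(s))*exp(-s**3)/2, which equals f(s).
F(3) = -exp(-47/2)/2; F(2) = -exp(-11/2)/2.
Integral = F(3) - F(2) = -exp(-47/2)/2 + exp(-11/2)/2.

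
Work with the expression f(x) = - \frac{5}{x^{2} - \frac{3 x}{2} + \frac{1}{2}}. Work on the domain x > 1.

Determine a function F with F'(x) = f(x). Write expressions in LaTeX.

An antiderivative is F(x) = - 10 \log{\left(x - 1 \right)} + 10 \log{\left(x - \frac{1}{2} \right)}.

The denominator factors as \left(x - 1\right) \left(2 x - 1\right); partial fractions split f into directly integrable pieces: \frac{20}{2 x - 1} - \frac{10}{x - 1}.
Check: d/dx[- 10 \log{\left(x - 1 \right)} + 10 \log{\left(x - \frac{1}{2} \right)}] = - \frac{10}{2 x^{2} - 3 x + 1}, which equals f(x).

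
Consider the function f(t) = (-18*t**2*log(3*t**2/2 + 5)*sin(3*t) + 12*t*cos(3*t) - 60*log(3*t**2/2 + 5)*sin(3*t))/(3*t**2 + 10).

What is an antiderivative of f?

An antiderivative is F(t) = 2*log(3*t**2/2 + 5)*cos(3*t).

f has the shape u'v + uv' for u = 2*cos(3*t) and v = log(3*t**2/2 + 5) — it is the derivative of the product u*v.
Check: d/dt[2*log(3*t**2/2 + 5)*cos(3*t)] = (-18*t**2*log(3*t**2/2 + 5)*sin(3*t) + 12*t*cos(3*t) - 60*log(3*t**2/2 + 5)*sin(3*t))/(3*t**2 + 10) = f(t).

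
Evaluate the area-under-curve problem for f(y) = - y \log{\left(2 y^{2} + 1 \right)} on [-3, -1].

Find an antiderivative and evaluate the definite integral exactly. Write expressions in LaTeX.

Antiderivative: F(y) = \frac{- 2 y^{2} \log{\left(2 y^{2} + 1 \right)} + 2 y^{2} - \log{\left(2 y^{2} + 1 \right)}}{4}; value = -4 - \frac{3 \log{\left(3 \right)}}{4} + \frac{19 \log{\left(19 \right)}}{4}

Recover f(y) by differentiating a candidate F(y); any mismatch rules it out.
F(y) = \frac{- 2 y^{2} \log{\left(2 y^{2} + 1 \right)} + 2 y^{2} - \log{\left(2 y^{2} + 1 \right)}}{4} is an antiderivative of f.
Check: d/dy[\frac{- 2 y^{2} \log{\left(2 y^{2} + 1 \right)} + 2 y^{2} - \log{\left(2 y^{2} + 1 \right)}}{4}] = - y \log{\left(2 y^{2} + 1 \right)} = f(y).
F(-1) = \frac{1}{2} - \frac{3 \log{\left(3 \right)}}{4}; F(-3) = \frac{9}{2} - \frac{19 \log{\left(19 \right)}}{4}.
Integral = F(-1) - F(-3) = -4 - \frac{3 \log{\left(3 \right)}}{4} + \frac{19 \log{\left(19 \right)}}{4}.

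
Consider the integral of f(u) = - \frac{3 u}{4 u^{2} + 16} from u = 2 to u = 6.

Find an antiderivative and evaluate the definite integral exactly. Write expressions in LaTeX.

The substitution w = u^{2} + 4 works: f is exactly (dF/dw)*(dw/du) for that inner function.
F(u) = - \frac{3 \log{\left(u^{2} + 4 \right)}}{8} is an antiderivative of f.
Check: d/du[- \frac{3 \log{\left(u^{2} + 4 \right)}}{8}] = - \frac{3 u}{4 u^{2} + 16} = f(u).
F(6) = - \frac{3 \log{\left(40 \right)}}{8}; F(2) = - \frac{3 \log{\left(8 \right)}}{8}.
Integral = F(6) - F(2) = - \frac{3 \log{\left(40 \right)}}{8} + \frac{3 \log{\left(8 \right)}}{8}.

Antiderivative: F(u) = - \frac{3 \log{\left(u^{2} + 4 \right)}}{8}; value = - \frac{3 \log{\left(40 \right)}}{8} + \frac{3 \log{\left(8 \right)}}{8}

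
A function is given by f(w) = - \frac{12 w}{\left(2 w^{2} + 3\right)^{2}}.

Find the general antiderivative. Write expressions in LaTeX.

F(w) = \frac{3}{2 w^{2} + 3} + C

f matches the chain-rule pattern g'(h)*h' with inner function h(w) = w^{2} + \frac{3}{2}; substituting u = h(w) collapses the integral.
Check: d/dw[\frac{3}{2 w^{2} + 3}] = - \frac{12 w}{4 w^{4} + 12 w^{2} + 9}, which equals f(w).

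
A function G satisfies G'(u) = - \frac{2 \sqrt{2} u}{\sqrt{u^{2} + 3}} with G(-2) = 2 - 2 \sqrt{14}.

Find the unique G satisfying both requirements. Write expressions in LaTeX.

G(u) = 2 - 2 \sqrt{2 u^{2} + 6}

G'(u) matches the chain-rule pattern g'(h)*h' with inner function h(u) = 2 u^{2} + 6; substituting w = h(u) collapses the integral.
A general antiderivative is - 2 \sqrt{2 u^{2} + 6} + C.
The condition gives C = 2 - 2 \sqrt{14} - (- 2 \sqrt{14}) = 2.
So G(u) = 2 - 2 \sqrt{2 u^{2} + 6}.
Check: d/du[2 - 2 \sqrt{2 u^{2} + 6}] = - \frac{2 \sqrt{2} u}{\sqrt{u^{2} + 3}} = G'(u).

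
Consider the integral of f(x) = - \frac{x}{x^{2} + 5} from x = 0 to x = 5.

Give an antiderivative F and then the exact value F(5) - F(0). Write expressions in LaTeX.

The substitution u = x^{2} + 5 works: f is exactly (dF/du)*(du/dx) for that inner function.
F(x) = - \frac{\log{\left(x^{2} + 5 \right)}}{2} is an antiderivative of f.
Check: d/dx[- \frac{\log{\left(x^{2} + 5 \right)}}{2}] = - \frac{x}{x^{2} + 5} = f(x).
F(5) = - \frac{\log{\left(30 \right)}}{2}; F(0) = - \frac{\log{\left(5 \right)}}{2}.
Integral = F(5) - F(0) = - \frac{\log{\left(30 \right)}}{2} + \frac{\log{\left(5 \right)}}{2}.

Antiderivative: F(x) = - \frac{\log{\left(x^{2} + 5 \right)}}{2}; value = - \frac{\log{\left(30 \right)}}{2} + \frac{\log{\left(5 \right)}}{2}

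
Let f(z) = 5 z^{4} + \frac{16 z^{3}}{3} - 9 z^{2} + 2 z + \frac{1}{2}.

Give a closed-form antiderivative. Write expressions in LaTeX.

An antiderivative is F(z) = \frac{z \left(6 z^{4} + 8 z^{3} - 18 z^{2} + 6 z + 3\right)}{6}.

The integrand splits into summands that can be handled one at a time.
Check: d/dz[\frac{z \left(6 z^{4} + 8 z^{3} - 18 z^{2} + 6 z + 3\right)}{6}] = 5 z^{4} + \frac{16 z^{3}}{3} - 9 z^{2} + 2 z + \frac{1}{2} = f(z).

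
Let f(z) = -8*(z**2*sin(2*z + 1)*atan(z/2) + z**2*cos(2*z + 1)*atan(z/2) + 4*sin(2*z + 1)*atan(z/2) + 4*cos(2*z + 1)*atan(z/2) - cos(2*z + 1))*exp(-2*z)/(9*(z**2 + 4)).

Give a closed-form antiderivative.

Any candidate F(z) must reproduce f(z) exactly when differentiated.
Check: d/dz[4*exp(-2*z)*cos(2*z + 1)*atan(z/2)/9] = (-8*z**2*sin(2*z + 1)*atan(z/2) - 8*z**2*cos(2*z + 1)*atan(z/2) - 32*sin(2*z + 1)*atan(z/2) - 32*cos(2*z + 1)*atan(z/2) + 8*cos(2*z + 1))/(9*z**2*exp(2*z) + 36*exp(2*z)), which equals f(z).

An antiderivative is F(z) = 4*exp(-2*z)*cos(2*z + 1)*atan(z/2)/9.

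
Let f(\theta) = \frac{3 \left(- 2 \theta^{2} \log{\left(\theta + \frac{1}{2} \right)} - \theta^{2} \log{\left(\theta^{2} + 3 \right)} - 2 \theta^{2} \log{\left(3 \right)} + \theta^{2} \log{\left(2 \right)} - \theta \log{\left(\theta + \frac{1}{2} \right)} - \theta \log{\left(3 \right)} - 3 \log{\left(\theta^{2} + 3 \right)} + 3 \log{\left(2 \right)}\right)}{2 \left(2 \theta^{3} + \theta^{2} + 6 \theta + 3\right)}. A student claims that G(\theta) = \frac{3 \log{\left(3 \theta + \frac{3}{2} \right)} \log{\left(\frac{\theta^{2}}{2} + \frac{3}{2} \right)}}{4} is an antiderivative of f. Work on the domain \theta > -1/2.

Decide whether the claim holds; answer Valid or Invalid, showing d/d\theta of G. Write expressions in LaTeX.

Invalid: d/d\theta[G] - f = \frac{6 \theta^{2} \log{\left(\theta + \frac{1}{2} \right)} + 3 \theta^{2} \log{\left(\theta^{2} + 3 \right)} - 3 \theta^{2} \log{\left(2 \right)} + 6 \theta^{2} \log{\left(3 \right)} + 3 \theta \log{\left(\theta + \frac{1}{2} \right)} + 3 \theta \log{\left(3 \right)} + 9 \log{\left(\theta^{2} + 3 \right)} - 9 \log{\left(2 \right)}}{2 \theta^{3} + \theta^{2} + 6 \theta + 3}, which is not 0.

d/d\theta[G] = \frac{6 \theta^{2} \log{\left(\theta + \frac{1}{2} \right)} + 3 \theta^{2} \log{\left(\theta^{2} + 3 \right)} - 3 \theta^{2} \log{\left(2 \right)} + 6 \theta^{2} \log{\left(3 \right)} + 3 \theta \log{\left(\theta + \frac{1}{2} \right)} + 3 \theta \log{\left(3 \right)} + 9 \log{\left(\theta^{2} + 3 \right)} - 9 \log{\left(2 \right)}}{4 \theta^{3} + 2 \theta^{2} + 12 \theta + 6}
d/d\theta[G] - f(\theta) = \frac{6 \theta^{2} \log{\left(\theta + \frac{1}{2} \right)} + 3 \theta^{2} \log{\left(\theta^{2} + 3 \right)} - 3 \theta^{2} \log{\left(2 \right)} + 6 \theta^{2} \log{\left(3 \right)} + 3 \theta \log{\left(\theta + \frac{1}{2} \right)} + 3 \theta \log{\left(3 \right)} + 9 \log{\left(\theta^{2} + 3 \right)} - 9 \log{\left(2 \right)}}{2 \theta^{3} + \theta^{2} + 6 \theta + 3} != 0.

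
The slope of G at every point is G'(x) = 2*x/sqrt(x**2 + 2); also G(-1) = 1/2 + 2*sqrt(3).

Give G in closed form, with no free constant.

G(x) = 2*sqrt(x**2 + 2) + 1/2

The substitution u = x**2 + 2 works: G'(x) is exactly (dG/du)*(du/dx) for that inner function.
A general antiderivative is 2*sqrt(x**2 + 2) + C.
The condition gives C = 1/2 + 2*sqrt(3) - (2*sqrt(3)) = 1/2.
So G(x) = 2*sqrt(x**2 + 2) + 1/2.
Check: d/dx[2*sqrt(x**2 + 2) + 1/2] = 2*x/sqrt(x**2 + 2) = G'(x).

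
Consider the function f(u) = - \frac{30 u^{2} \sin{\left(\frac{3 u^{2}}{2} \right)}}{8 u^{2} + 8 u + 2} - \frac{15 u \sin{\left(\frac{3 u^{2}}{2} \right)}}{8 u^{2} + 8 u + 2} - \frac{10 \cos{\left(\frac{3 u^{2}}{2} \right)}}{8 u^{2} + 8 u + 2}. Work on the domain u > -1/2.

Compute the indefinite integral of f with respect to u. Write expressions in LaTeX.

Recognize the product-rule pattern: f = v'r + vr' with v = \frac{5}{2 \left(2 u + 1\right)}, r = \cos{\left(\frac{3 u^{2}}{2} \right)}, so integration by parts undoes it.
Check: d/du[\frac{5 \cos{\left(\frac{3 u^{2}}{2} \right)}}{4 u + 2}] = \frac{- 30 u^{2} \sin{\left(\frac{3 u^{2}}{2} \right)} - 15 u \sin{\left(\frac{3 u^{2}}{2} \right)} - 10 \cos{\left(\frac{3 u^{2}}{2} \right)}}{8 u^{2} + 8 u + 2}, which equals f(u).

F(u) = \frac{5 \cos{\left(\frac{3 u^{2}}{2} \right)}}{4 u + 2} + C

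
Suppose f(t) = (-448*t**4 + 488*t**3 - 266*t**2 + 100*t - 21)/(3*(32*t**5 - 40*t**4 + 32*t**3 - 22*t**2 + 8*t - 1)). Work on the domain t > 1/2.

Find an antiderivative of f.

An antiderivative is F(t) = -(24*t*log(4*t - 1) + 16*t*log(2*t**2 + 1) - 12*log(4*t - 1) - 8*log(2*t**2 + 1) - 3)/(6*(2*t - 1)).

Since d/dt undoes antidifferentiation here, F'(t) = f(t) is required of F(t).
Check: d/dt[-(24*t*log(4*t - 1) + 16*t*log(2*t**2 + 1) - 12*log(4*t - 1) - 8*log(2*t**2 + 1) - 3)/(6*(2*t - 1))] = (-448*t**4 + 488*t**3 - 266*t**2 + 100*t - 21)/(96*t**5 - 120*t**4 + 96*t**3 - 66*t**2 + 24*t - 3), which equals f(t).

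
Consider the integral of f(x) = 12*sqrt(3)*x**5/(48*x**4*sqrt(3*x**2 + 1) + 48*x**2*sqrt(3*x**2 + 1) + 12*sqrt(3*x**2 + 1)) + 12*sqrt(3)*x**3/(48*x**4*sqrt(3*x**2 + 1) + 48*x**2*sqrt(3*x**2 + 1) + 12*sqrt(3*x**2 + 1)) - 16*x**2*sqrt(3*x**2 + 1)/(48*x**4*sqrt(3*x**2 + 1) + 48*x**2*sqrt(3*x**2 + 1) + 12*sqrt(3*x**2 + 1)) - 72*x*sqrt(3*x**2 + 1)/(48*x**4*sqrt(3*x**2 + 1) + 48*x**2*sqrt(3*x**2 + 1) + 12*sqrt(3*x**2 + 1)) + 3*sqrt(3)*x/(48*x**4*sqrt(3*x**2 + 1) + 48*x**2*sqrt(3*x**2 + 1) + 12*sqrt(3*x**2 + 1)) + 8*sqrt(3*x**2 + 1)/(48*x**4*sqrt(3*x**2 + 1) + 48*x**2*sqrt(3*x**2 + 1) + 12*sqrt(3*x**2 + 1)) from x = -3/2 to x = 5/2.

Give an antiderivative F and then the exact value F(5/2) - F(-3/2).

Antiderivative: F(x) = 2*x/(6*x**2 + 3) + sqrt(x**2 + 1/3)/4 + 3/(4*x**2 + 2); value = -sqrt(93)/24 + 128/891 + sqrt(237)/24

The integrand splits into summands that can be handled one at a time.
F(x) = 2*x/(6*x**2 + 3) + sqrt(x**2 + 1/3)/4 + 3/(4*x**2 + 2) is an antiderivative of f.
Check: d/dx[2*x/(6*x**2 + 3) + sqrt(x**2 + 1/3)/4 + 3/(4*x**2 + 2)] = (12*sqrt(3)*x**5 + 12*sqrt(3)*x**3 - 16*x**2*sqrt(3*x**2 + 1) - 72*x*sqrt(3*x**2 + 1) + 3*sqrt(3)*x + 8*sqrt(3*x**2 + 1))/(48*x**4*sqrt(3*x**2 + 1) + 48*x**2*sqrt(3*x**2 + 1) + 12*sqrt(3*x**2 + 1)), which equals f(x).
F(5/2) = 19/81 + sqrt(237)/24; F(-3/2) = 1/11 + sqrt(93)/24.
Integral = F(5/2) - F(-3/2) = -sqrt(93)/24 + 128/891 + sqrt(237)/24.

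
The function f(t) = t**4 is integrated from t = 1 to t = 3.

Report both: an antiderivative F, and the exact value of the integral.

Antiderivative: F(t) = t**5/5; value = 242/5

For F(t) to be correct the identity F'(t) - f(t) = 0 must hold.
F(t) = t**5/5 is an antiderivative of f.
Check: d/dt[t**5/5] = t**4 = f(t).
F(3) = 243/5; F(1) = 1/5.
Integral = F(3) - F(1) = 242/5.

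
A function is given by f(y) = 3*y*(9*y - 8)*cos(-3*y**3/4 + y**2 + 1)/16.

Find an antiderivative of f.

The substitution u = -3*y**3/4 + y**2 + 1 works: f is exactly (dF/du)*(du/dy) for that inner function.
Check: d/dy[-3*sin(-3*y**3/4 + y**2 + 1)/4] = 27*y**2*cos(-3*y**3/4 + y**2 + 1)/16 - 3*y*cos(-3*y**3/4 + y**2 + 1)/2, which equals f(y).

An antiderivative is F(y) = -3*sin(-3*y**3/4 + y**2 + 1)/4.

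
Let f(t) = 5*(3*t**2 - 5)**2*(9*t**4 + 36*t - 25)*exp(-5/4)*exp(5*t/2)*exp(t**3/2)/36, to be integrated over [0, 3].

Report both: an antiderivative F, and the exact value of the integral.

Antiderivative: F(t) = 5*(3*t**2 - 5)**3*exp(t**3/2 + 5*t/2 - 5/4)/18; value = 625*exp(-5/4)/18 + 26620*exp(79/4)/9

Recognize the product-rule pattern: f = u'v + uv' with u = 15*(t**2 - 5/3)**3/2, v = exp(t**3/2 + 5*t/2 - 5/4), so integration by parts undoes it.
F(t) = 5*(3*t**2 - 5)**3*exp(t**3/2 + 5*t/2 - 5/4)/18 is an antiderivative of f.
Check: d/dt[5*(3*t**2 - 5)**3*exp(t**3/2 + 5*t/2 - 5/4)/18] = 45*t**8*exp(-5/4)*exp(5*t/2)*exp(t**3/2)/4 - 75*t**6*exp(-5/4)*exp(5*t/2)*exp(t**3/2)/2 + 45*t**5*exp(-5/4)*exp(5*t/2)*exp(t**3/2) - 150*t**3*exp(-5/4)*exp(5*t/2)*exp(t**3/2) + 625*t**2*exp(-5/4)*exp(5*t/2)*exp(t**3/2)/6 + 125*t*exp(-5/4)*exp(5*t/2)*exp(t**3/2) - 3125*exp(-5/4)*exp(5*t/2)*exp(t**3/2)/36, which equals f(t).
F(3) = 26620*exp(79/4)/9; F(0) = -625*exp(-5/4)/18.
Integral = F(3) - F(0) = 625*exp(-5/4)/18 + 26620*exp(79/4)/9.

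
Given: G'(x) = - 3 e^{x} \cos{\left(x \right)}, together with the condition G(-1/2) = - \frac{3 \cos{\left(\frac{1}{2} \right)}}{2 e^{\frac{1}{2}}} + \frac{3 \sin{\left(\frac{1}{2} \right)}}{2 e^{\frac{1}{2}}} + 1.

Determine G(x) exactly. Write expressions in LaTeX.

Check a candidate G(x) by differentiating: d/dx[G] must match the given G'(x).
A general antiderivative is - \frac{3 e^{x} \sin{\left(x \right)}}{2} - \frac{3 e^{x} \cos{\left(x \right)}}{2} + C.
The condition gives C = - \frac{3 \cos{\left(\frac{1}{2} \right)}}{2 e^{\frac{1}{2}}} + \frac{3 \sin{\left(\frac{1}{2} \right)}}{2 e^{\frac{1}{2}}} + 1 - (- \frac{3 \cos{\left(\frac{1}{2} \right)}}{2 e^{\frac{1}{2}}} + \frac{3 \sin{\left(\frac{1}{2} \right)}}{2 e^{\frac{1}{2}}}) = 1.
So G(x) = - \frac{3 e^{x} \sin{\left(x \right)}}{2} - \frac{3 e^{x} \cos{\left(x \right)}}{2} + 1.
Check: d/dx[- \frac{3 e^{x} \sin{\left(x \right)}}{2} - \frac{3 e^{x} \cos{\left(x \right)}}{2} + 1] = - 3 e^{x} \cos{\left(x \right)} = G'(x).

G(x) = - \frac{3 e^{x} \sin{\left(x \right)}}{2} - \frac{3 e^{x} \cos{\left(x \right)}}{2} + 1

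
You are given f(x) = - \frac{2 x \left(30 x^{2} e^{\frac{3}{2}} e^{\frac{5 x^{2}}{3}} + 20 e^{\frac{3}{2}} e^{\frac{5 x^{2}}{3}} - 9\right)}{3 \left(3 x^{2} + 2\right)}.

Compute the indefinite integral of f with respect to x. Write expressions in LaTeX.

Any candidate F(x) must reproduce f(x) exactly when differentiated.
Check: d/dx[- 2 e^{\frac{3}{2}} e^{\frac{5 x^{2}}{3}} + \log{\left(\frac{3 x^{2}}{2} + 1 \right)}] = \frac{- 60 x^{3} e^{\frac{3}{2}} e^{\frac{5 x^{2}}{3}} - 40 x e^{\frac{3}{2}} e^{\frac{5 x^{2}}{3}} + 18 x}{9 x^{2} + 6}, which equals f(x).

F(x) = - 2 e^{\frac{3}{2}} e^{\frac{5 x^{2}}{3}} + \log{\left(\frac{3 x^{2}}{2} + 1 \right)} + C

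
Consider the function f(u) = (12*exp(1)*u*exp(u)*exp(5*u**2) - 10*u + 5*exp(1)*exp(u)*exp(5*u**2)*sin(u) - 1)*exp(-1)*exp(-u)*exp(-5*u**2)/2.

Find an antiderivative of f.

Any candidate F(u) must reproduce f(u) exactly when differentiated.
Check: d/du[3*u**2 - 5*cos(u)/2 + exp(-1)*exp(-u)*exp(-5*u**2)/2] = (12*exp(1)*u*exp(u)*exp(5*u**2) - 10*u + 5*exp(1)*exp(u)*exp(5*u**2)*sin(u) - 1)*exp(-1)*exp(-u)*exp(-5*u**2)/2 = f(u).

An antiderivative is F(u) = 3*u**2 - 5*cos(u)/2 + exp(-1)*exp(-u)*exp(-5*u**2)/2.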